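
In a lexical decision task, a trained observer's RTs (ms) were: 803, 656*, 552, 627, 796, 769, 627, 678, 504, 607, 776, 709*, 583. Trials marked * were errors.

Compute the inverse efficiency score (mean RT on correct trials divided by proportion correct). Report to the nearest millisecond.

Correct trials (n=11): 803, 552, 627, 796, 769, 627, 678, 504, 607, 776, 583
Mean correct RT = 7322/11 = 665.6364 ms
Proportion correct = 11/13
IES = 665.6364 / (11/13) = 786.661 ms

787 ms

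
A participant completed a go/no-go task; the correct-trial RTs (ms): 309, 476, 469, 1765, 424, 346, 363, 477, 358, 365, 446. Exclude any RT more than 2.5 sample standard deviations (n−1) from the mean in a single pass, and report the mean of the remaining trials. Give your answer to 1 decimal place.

n = 11, ΣRT = 5798, M = 527.091
Σ(x−M)² = 1720264.91; s = √(1720264.91/10) = 414.761
Cutoffs: 527.091 ± 2.5·414.761 → [-509.8, 1564.0]
Outside: 1765 → excluded.
Retained (n=10): Σ = 4033, mean = 4033/10 = 403.300

403.3 ms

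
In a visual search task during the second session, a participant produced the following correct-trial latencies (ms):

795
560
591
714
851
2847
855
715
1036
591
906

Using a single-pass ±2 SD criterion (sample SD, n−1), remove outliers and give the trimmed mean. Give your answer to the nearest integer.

n = 11, ΣRT = 10461, M = 951.000
Σ(x−M)² = 4171564.00; s = √(4171564.00/10) = 645.876
Cutoffs: 951.000 ± 2·645.876 → [-340.8, 2242.8]
Outside: 2847 → excluded.
Retained (n=10): Σ = 7614, mean = 7614/10 = 761.400

761 ms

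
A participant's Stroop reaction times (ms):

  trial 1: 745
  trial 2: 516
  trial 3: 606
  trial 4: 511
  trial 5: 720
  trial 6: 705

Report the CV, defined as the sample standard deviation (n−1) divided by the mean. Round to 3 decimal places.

n = 6, Σ = 3803, M = 633.8333
Σ(x−M)² = 54594.833; s = √(54594.833/5) = 104.4939
CV = 104.4939 / 633.8333 = 0.16486

0.165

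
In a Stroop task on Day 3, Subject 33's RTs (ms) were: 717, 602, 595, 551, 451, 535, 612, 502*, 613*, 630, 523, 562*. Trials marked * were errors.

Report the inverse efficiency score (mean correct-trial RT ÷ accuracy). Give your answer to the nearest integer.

Correct trials (n=9): 717, 602, 595, 551, 451, 535, 612, 630, 523
Mean correct RT = 5216/9 = 579.5556 ms
Proportion correct = 9/12
IES = 579.5556 / (9/12) = 772.741 ms

773 ms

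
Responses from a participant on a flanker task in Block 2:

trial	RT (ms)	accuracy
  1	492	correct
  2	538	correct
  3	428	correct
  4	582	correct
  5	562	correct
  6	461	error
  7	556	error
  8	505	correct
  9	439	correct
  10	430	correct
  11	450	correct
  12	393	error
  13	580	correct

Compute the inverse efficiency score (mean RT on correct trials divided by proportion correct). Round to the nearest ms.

Correct trials (n=10): 492, 538, 428, 582, 562, 505, 439, 430, 450, 580
Mean correct RT = 5006/10 = 500.6000 ms
Proportion correct = 10/13
IES = 500.6000 / (10/13) = 650.780 ms

651 ms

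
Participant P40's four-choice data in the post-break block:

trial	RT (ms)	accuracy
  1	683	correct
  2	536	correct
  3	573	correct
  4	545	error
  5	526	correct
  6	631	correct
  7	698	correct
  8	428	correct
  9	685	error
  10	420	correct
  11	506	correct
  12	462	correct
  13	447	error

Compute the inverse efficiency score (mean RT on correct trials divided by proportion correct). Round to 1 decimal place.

Correct trials (n=10): 683, 536, 573, 526, 631, 698, 428, 420, 506, 462
Mean correct RT = 5463/10 = 546.3000 ms
Proportion correct = 10/13
IES = 546.3000 / (10/13) = 710.190 ms

710.2 ms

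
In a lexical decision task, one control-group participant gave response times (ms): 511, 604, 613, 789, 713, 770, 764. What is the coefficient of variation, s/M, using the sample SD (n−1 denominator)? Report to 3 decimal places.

0.155

n = 7, Σ = 4764, M = 680.5714
Σ(x−M)² = 66949.714; s = √(66949.714/6) = 105.6328
CV = 105.6328 / 680.5714 = 0.15521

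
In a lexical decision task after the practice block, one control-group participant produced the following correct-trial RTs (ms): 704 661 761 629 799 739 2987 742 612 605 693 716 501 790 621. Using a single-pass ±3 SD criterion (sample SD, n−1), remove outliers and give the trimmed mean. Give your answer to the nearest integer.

684 ms

n = 15, ΣRT = 12560, M = 837.333
Σ(x−M)² = 5041863.33; s = √(5041863.33/14) = 600.111
Cutoffs: 837.333 ± 3·600.111 → [-963.0, 2637.7]
Outside: 2987 → excluded.
Retained (n=14): Σ = 9573, mean = 9573/14 = 683.786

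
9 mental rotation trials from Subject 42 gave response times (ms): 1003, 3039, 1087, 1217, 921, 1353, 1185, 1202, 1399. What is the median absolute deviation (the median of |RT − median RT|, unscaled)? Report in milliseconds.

151 ms

Sorted: 921, 1003, 1087, 1185, 1202, 1217, 1353, 1399, 3039 → median = 1202
|x − 1202|: 199, 1837, 115, 15, 281, 151, 17, 0, 197
Sorted deviations: 0, 15, 17, 115, 151, 197, 199, 281, 1837 → MAD = 151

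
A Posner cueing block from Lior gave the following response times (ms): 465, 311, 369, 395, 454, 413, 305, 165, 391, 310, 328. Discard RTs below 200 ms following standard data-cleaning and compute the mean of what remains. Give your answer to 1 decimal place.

374.1 ms

Excluded: 165
Retained (n=10): Σ = 3741
Mean = 3741/10 = 374.1000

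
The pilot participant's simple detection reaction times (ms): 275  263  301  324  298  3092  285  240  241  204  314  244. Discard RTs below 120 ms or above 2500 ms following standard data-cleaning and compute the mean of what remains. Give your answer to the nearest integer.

Excluded: 3092
Retained (n=11): Σ = 2989
Mean = 2989/11 = 271.7273

272 ms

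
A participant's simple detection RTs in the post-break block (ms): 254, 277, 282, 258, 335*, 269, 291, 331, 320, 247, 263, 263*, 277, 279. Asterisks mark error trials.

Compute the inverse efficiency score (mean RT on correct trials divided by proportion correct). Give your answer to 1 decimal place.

325.5 ms

Correct trials (n=12): 254, 277, 282, 258, 269, 291, 331, 320, 247, 263, 277, 279
Mean correct RT = 3348/12 = 279.0000 ms
Proportion correct = 12/14
IES = 279.0000 / (12/14) = 325.500 ms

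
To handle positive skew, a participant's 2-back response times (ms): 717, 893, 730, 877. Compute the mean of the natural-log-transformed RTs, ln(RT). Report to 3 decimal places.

6.685

ln(RT): 6.5751, 6.7946, 6.5930, 6.7765
Σ ln(RT) = 26.7392
Mean = 26.7392/4 = 6.68480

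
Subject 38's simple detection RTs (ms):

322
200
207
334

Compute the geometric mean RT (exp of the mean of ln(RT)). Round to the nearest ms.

258 ms

ln(RT): 5.7746, 5.2983, 5.3327, 5.8111
Mean ln(RT) = 22.2167/4 = 5.55418
Geometric mean = exp(5.55418) = 258.32 ms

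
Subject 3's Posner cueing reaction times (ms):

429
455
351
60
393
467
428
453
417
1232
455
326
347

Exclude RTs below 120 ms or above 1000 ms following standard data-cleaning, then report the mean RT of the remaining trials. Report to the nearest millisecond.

Excluded: 60, 1232
Retained (n=11): Σ = 4521
Mean = 4521/11 = 411.0000

411 ms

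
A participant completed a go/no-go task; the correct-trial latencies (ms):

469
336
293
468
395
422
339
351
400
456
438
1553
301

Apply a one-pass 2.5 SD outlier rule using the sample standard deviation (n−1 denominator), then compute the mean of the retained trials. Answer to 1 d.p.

n = 13, ΣRT = 6221, M = 478.538
Σ(x−M)² = 1295163.23; s = √(1295163.23/12) = 328.527
Cutoffs: 478.538 ± 2.5·328.527 → [-342.8, 1299.9]
Outside: 1553 → excluded.
Retained (n=12): Σ = 4668, mean = 4668/12 = 389.000

389.0 ms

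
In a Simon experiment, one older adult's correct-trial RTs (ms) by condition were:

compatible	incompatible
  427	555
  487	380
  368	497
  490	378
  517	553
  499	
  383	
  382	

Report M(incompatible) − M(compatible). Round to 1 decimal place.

28.5 ms

M(compatible) = 3553/8 = 444.125
M(incompatible) = 2363/5 = 472.600
Difference = 472.600 − 444.125 = 28.475 ms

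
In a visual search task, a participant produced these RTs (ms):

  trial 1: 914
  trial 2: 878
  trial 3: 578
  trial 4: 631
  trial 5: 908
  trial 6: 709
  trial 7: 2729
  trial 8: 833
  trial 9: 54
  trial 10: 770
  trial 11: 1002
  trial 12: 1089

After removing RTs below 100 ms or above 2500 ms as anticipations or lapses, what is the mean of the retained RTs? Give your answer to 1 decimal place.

Excluded: 54, 2729
Retained (n=10): Σ = 8312
Mean = 8312/10 = 831.2000

831.2 ms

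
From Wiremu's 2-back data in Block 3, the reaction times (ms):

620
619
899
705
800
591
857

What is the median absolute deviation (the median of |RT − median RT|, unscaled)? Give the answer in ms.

95 ms

Sorted: 591, 619, 620, 705, 800, 857, 899 → median = 705
|x − 705|: 85, 86, 194, 0, 95, 114, 152
Sorted deviations: 0, 85, 86, 95, 114, 152, 194 → MAD = 95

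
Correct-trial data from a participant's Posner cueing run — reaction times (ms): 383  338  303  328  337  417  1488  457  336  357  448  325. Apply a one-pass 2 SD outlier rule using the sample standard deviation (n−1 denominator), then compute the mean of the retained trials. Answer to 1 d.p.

366.3 ms

n = 12, ΣRT = 5517, M = 459.750
Σ(x−M)² = 1181010.25; s = √(1181010.25/11) = 327.665
Cutoffs: 459.750 ± 2·327.665 → [-195.6, 1115.1]
Outside: 1488 → excluded.
Retained (n=11): Σ = 4029, mean = 4029/11 = 366.273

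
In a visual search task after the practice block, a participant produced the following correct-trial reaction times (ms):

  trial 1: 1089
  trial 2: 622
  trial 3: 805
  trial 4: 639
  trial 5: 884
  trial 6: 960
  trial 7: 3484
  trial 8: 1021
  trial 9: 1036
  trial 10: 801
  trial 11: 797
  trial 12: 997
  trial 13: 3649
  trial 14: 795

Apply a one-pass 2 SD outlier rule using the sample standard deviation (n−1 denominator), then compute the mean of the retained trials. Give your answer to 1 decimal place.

n = 14, ΣRT = 17579, M = 1255.643
Σ(x−M)² = 12731299.21; s = √(12731299.21/13) = 989.611
Cutoffs: 1255.643 ± 2·989.611 → [-723.6, 3234.9]
Outside: 3484, 3649 → excluded.
Retained (n=12): Σ = 10446, mean = 10446/12 = 870.500

870.5 ms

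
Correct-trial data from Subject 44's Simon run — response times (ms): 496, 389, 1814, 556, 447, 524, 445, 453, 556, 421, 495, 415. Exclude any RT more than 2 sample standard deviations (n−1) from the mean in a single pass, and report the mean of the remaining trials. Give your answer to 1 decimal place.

472.5 ms

n = 12, ΣRT = 7011, M = 584.250
Σ(x−M)² = 1682138.25; s = √(1682138.25/11) = 391.052
Cutoffs: 584.250 ± 2·391.052 → [-197.9, 1366.4]
Outside: 1814 → excluded.
Retained (n=11): Σ = 5197, mean = 5197/11 = 472.455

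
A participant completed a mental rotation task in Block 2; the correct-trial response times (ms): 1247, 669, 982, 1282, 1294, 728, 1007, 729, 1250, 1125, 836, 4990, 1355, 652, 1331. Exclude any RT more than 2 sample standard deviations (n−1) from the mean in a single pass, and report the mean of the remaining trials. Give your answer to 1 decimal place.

1034.8 ms

n = 15, ΣRT = 19477, M = 1298.467
Σ(x−M)² = 15529903.73; s = √(15529903.73/14) = 1053.223
Cutoffs: 1298.467 ± 2·1053.223 → [-808.0, 3404.9]
Outside: 4990 → excluded.
Retained (n=14): Σ = 14487, mean = 14487/14 = 1034.786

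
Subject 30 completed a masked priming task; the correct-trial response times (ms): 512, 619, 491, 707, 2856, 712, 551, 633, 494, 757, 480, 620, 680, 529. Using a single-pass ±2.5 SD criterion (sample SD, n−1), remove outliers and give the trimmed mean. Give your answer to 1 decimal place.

598.8 ms

n = 14, ΣRT = 10641, M = 760.071
Σ(x−M)² = 4840410.93; s = √(4840410.93/13) = 610.196
Cutoffs: 760.071 ± 2.5·610.196 → [-765.4, 2285.6]
Outside: 2856 → excluded.
Retained (n=13): Σ = 7785, mean = 7785/13 = 598.846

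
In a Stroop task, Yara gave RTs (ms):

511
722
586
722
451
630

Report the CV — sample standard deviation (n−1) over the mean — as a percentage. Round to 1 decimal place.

n = 6, Σ = 3622, M = 603.6667
Σ(x−M)² = 60905.333; s = √(60905.333/5) = 110.3679
CV = 110.3679 / 603.6667 = 0.18283 = 18.283%

18.3%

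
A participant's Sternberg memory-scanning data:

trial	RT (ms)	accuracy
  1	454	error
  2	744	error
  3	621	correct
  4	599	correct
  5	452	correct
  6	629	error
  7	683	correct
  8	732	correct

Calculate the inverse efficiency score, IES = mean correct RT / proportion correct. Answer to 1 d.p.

987.8 ms

Correct trials (n=5): 621, 599, 452, 683, 732
Mean correct RT = 3087/5 = 617.4000 ms
Proportion correct = 5/8
IES = 617.4000 / (5/8) = 987.840 ms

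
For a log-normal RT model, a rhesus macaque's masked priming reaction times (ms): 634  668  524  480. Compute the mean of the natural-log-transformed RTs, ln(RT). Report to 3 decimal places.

ln(RT): 6.4520, 6.5043, 6.2615, 6.1738
Σ ln(RT) = 25.3916
Mean = 25.3916/4 = 6.34790

6.348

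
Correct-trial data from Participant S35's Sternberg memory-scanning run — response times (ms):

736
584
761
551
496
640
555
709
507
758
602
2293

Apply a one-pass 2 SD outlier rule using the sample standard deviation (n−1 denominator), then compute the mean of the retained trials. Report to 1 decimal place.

627.2 ms

n = 12, ΣRT = 9192, M = 766.000
Σ(x−M)² = 2642590.00; s = √(2642590.00/11) = 490.138
Cutoffs: 766.000 ± 2·490.138 → [-214.3, 1746.3]
Outside: 2293 → excluded.
Retained (n=11): Σ = 6899, mean = 6899/11 = 627.182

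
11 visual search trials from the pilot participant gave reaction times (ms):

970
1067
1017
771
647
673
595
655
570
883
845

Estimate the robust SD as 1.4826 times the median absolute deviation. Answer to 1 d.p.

183.8 ms

Sorted: 570, 595, 647, 655, 673, 771, 845, 883, 970, 1017, 1067 → median = 771
|x − 771| sorted: 0, 74, 98, 112, 116, 124, 176, 199, 201, 246, 296 → MAD = 124
Robust SD ≈ 1.4826 × 124 = 183.842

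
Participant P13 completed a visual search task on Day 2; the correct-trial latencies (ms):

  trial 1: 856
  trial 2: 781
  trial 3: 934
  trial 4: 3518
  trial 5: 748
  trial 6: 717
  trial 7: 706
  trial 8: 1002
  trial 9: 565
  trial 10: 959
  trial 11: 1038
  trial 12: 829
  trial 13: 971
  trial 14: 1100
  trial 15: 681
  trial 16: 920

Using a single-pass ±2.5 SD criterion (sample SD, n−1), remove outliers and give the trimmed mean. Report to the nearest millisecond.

854 ms

n = 16, ΣRT = 16325, M = 1020.312
Σ(x−M)² = 6977401.44; s = √(6977401.44/15) = 682.026
Cutoffs: 1020.312 ± 2.5·682.026 → [-684.8, 2725.4]
Outside: 3518 → excluded.
Retained (n=15): Σ = 12807, mean = 12807/15 = 853.800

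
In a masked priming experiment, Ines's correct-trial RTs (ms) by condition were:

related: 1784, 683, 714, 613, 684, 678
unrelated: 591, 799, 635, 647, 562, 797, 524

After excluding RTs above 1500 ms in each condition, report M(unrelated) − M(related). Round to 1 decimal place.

related: exclude 1784
M(related) = 3372/5 = 674.400
M(unrelated) = 4555/7 = 650.714
Difference = 650.714 − 674.400 = -23.686 ms

-23.7 ms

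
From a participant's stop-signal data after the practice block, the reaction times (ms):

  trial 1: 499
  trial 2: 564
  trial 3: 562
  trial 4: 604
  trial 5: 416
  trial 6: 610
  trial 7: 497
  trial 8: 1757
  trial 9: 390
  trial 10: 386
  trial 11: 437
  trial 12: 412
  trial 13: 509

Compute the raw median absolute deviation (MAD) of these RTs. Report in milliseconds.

Sorted: 386, 390, 412, 416, 437, 497, 499, 509, 562, 564, 604, 610, 1757 → median = 499
|x − 499|: 0, 65, 63, 105, 83, 111, 2, 1258, 109, 113, 62, 87, 10
Sorted deviations: 0, 2, 10, 62, 63, 65, 83, 87, 105, 109, 111, 113, 1258 → MAD = 83

83 ms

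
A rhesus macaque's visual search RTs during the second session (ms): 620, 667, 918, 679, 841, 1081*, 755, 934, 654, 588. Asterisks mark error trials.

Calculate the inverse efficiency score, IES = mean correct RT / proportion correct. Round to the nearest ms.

Correct trials (n=9): 620, 667, 918, 679, 841, 755, 934, 654, 588
Mean correct RT = 6656/9 = 739.5556 ms
Proportion correct = 9/10
IES = 739.5556 / (9/10) = 821.728 ms

822 ms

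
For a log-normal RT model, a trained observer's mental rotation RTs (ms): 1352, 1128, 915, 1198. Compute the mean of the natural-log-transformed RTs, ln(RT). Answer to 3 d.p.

7.036

ln(RT): 7.2093, 7.0282, 6.8189, 7.0884
Σ ln(RT) = 28.1449
Mean = 28.1449/4 = 7.03622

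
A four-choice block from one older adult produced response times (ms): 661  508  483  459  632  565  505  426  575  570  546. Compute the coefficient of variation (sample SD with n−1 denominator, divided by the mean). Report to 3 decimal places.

0.132

n = 11, Σ = 5930, M = 539.0909
Σ(x−M)² = 50936.909; s = √(50936.909/10) = 71.3701
CV = 71.3701 / 539.0909 = 0.13239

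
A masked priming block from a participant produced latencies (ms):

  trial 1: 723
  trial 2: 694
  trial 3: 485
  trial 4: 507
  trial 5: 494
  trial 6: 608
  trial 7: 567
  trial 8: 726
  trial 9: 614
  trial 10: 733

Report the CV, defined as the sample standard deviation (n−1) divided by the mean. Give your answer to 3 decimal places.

0.162

n = 10, Σ = 6151, M = 615.1000
Σ(x−M)² = 89708.900; s = √(89708.900/9) = 99.8381
CV = 99.8381 / 615.1000 = 0.16231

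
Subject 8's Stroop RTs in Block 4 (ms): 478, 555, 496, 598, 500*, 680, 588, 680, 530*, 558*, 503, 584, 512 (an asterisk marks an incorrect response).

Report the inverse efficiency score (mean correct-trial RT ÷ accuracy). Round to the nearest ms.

Correct trials (n=10): 478, 555, 496, 598, 680, 588, 680, 503, 584, 512
Mean correct RT = 5674/10 = 567.4000 ms
Proportion correct = 10/13
IES = 567.4000 / (10/13) = 737.620 ms

738 ms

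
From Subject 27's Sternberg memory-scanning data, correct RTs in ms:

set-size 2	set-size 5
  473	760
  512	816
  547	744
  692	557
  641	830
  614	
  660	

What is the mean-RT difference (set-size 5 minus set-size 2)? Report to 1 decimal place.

M(set-size 2) = 4139/7 = 591.286
M(set-size 5) = 3707/5 = 741.400
Difference = 741.400 − 591.286 = 150.114 ms

150.1 ms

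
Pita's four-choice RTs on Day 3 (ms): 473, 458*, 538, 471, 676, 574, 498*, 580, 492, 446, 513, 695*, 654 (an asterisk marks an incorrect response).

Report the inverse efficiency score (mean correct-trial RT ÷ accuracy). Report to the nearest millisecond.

704 ms

Correct trials (n=10): 473, 538, 471, 676, 574, 580, 492, 446, 513, 654
Mean correct RT = 5417/10 = 541.7000 ms
Proportion correct = 10/13
IES = 541.7000 / (10/13) = 704.210 ms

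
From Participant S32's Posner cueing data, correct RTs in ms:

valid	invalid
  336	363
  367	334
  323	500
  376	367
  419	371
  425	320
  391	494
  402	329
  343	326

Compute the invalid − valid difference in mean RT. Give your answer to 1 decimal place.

M(valid) = 3382/9 = 375.778
M(invalid) = 3404/9 = 378.222
Difference = 378.222 − 375.778 = 2.444 ms

2.4 ms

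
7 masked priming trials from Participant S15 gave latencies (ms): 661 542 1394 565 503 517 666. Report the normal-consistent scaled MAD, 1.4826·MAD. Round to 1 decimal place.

Sorted: 503, 517, 542, 565, 661, 666, 1394 → median = 565
|x − 565| sorted: 0, 23, 48, 62, 96, 101, 829 → MAD = 62
Robust SD ≈ 1.4826 × 62 = 91.921

91.9 ms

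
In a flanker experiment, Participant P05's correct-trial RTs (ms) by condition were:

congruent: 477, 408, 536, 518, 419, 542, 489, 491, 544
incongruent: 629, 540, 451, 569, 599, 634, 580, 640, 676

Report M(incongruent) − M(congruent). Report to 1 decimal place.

99.3 ms

M(congruent) = 4424/9 = 491.556
M(incongruent) = 5318/9 = 590.889
Difference = 590.889 − 491.556 = 99.333 ms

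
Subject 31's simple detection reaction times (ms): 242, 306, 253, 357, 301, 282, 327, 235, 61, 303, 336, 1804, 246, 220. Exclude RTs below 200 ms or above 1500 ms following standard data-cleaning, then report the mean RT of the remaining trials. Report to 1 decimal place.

284.0 ms

Excluded: 61, 1804
Retained (n=12): Σ = 3408
Mean = 3408/12 = 284.0000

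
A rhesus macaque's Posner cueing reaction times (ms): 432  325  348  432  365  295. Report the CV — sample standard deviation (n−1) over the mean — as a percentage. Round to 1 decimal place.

n = 6, Σ = 2197, M = 366.1667
Σ(x−M)² = 15758.833; s = √(15758.833/5) = 56.1406
CV = 56.1406 / 366.1667 = 0.15332 = 15.332%

15.3%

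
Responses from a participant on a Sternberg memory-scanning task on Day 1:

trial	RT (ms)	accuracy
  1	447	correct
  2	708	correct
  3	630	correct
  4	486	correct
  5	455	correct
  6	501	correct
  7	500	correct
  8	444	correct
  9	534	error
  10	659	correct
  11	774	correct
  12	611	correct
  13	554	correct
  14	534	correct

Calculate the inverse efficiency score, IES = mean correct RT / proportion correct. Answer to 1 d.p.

605.0 ms

Correct trials (n=13): 447, 708, 630, 486, 455, 501, 500, 444, 659, 774, 611, 554, 534
Mean correct RT = 7303/13 = 561.7692 ms
Proportion correct = 13/14
IES = 561.7692 / (13/14) = 604.982 ms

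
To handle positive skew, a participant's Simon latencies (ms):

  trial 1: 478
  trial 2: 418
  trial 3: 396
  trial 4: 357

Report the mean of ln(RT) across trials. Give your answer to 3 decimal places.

ln(RT): 6.1696, 6.0355, 5.9814, 5.8777
Σ ln(RT) = 24.0642
Mean = 24.0642/4 = 6.01606

6.016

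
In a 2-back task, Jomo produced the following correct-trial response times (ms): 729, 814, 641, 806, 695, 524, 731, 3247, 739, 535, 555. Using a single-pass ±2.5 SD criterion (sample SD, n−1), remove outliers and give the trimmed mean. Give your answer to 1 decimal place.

n = 11, ΣRT = 10016, M = 910.545
Σ(x−M)² = 6109872.73; s = √(6109872.73/10) = 781.657
Cutoffs: 910.545 ± 2.5·781.657 → [-1043.6, 2864.7]
Outside: 3247 → excluded.
Retained (n=10): Σ = 6769, mean = 6769/10 = 676.900

676.9 ms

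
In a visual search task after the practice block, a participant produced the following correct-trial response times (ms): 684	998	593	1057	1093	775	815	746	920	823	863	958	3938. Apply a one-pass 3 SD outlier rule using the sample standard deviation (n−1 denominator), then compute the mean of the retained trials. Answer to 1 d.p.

n = 13, ΣRT = 14263, M = 1097.154
Σ(x−M)² = 8994173.69; s = √(8994173.69/12) = 865.745
Cutoffs: 1097.154 ± 3·865.745 → [-1500.1, 3694.4]
Outside: 3938 → excluded.
Retained (n=12): Σ = 10325, mean = 10325/12 = 860.417

860.4 ms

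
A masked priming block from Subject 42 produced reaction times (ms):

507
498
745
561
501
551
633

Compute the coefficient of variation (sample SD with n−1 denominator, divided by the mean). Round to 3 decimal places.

0.158

n = 7, Σ = 3996, M = 570.8571
Σ(x−M)² = 48944.857; s = √(48944.857/6) = 90.3187
CV = 90.3187 / 570.8571 = 0.15822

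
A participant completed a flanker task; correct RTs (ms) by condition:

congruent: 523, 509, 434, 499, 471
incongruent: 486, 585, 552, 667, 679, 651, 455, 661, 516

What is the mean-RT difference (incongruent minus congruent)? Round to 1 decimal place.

96.4 ms

M(congruent) = 2436/5 = 487.200
M(incongruent) = 5252/9 = 583.556
Difference = 583.556 − 487.200 = 96.356 ms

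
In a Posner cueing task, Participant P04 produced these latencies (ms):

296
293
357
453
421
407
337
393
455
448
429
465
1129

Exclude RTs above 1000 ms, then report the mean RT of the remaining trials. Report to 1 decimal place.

396.2 ms

Excluded: 1129
Retained (n=12): Σ = 4754
Mean = 4754/12 = 396.1667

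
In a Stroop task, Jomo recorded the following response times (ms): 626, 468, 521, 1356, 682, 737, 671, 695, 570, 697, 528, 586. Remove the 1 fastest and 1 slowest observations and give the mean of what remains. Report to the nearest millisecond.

Sorted: 468, 521, 528, 570, 586, 626, 671, 682, 695, 697, 737, 1356
Drop lowest 1 (468) and highest 1 (1356)
Remaining (n=10): Σ = 6313, mean = 6313/10 = 631.300

631 ms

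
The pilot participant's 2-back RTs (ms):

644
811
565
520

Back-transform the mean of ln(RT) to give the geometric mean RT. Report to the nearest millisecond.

626 ms

ln(RT): 6.4677, 6.6983, 6.3368, 6.2538
Mean ln(RT) = 25.7566/4 = 6.43916
Geometric mean = exp(6.43916) = 625.88 ms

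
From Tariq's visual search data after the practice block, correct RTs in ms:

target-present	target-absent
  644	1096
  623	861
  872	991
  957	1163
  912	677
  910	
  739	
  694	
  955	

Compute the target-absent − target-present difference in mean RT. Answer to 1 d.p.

145.8 ms

M(target-present) = 7306/9 = 811.778
M(target-absent) = 4788/5 = 957.600
Difference = 957.600 − 811.778 = 145.822 ms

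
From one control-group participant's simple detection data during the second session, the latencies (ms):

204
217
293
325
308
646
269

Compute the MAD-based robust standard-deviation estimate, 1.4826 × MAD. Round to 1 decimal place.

Sorted: 204, 217, 269, 293, 308, 325, 646 → median = 293
|x − 293| sorted: 0, 15, 24, 32, 76, 89, 353 → MAD = 32
Robust SD ≈ 1.4826 × 32 = 47.443

47.4 ms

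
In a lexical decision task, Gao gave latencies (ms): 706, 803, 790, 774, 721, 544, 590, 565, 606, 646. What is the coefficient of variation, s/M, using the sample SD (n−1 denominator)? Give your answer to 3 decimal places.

0.144

n = 10, Σ = 6745, M = 674.5000
Σ(x−M)² = 84572.500; s = √(84572.500/9) = 96.9378
CV = 96.9378 / 674.5000 = 0.14372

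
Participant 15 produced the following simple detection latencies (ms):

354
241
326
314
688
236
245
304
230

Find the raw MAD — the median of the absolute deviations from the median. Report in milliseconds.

59 ms

Sorted: 230, 236, 241, 245, 304, 314, 326, 354, 688 → median = 304
|x − 304|: 50, 63, 22, 10, 384, 68, 59, 0, 74
Sorted deviations: 0, 10, 22, 50, 59, 63, 68, 74, 384 → MAD = 59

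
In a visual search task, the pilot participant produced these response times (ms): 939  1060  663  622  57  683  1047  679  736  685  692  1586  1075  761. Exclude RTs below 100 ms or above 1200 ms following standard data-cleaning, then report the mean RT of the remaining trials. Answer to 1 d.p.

803.5 ms

Excluded: 57, 1586
Retained (n=12): Σ = 9642
Mean = 9642/12 = 803.5000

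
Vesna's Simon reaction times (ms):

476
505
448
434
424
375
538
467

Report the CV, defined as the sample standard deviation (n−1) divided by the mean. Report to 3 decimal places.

0.110

n = 8, Σ = 3667, M = 458.3750
Σ(x−M)² = 17733.875; s = √(17733.875/7) = 50.3330
CV = 50.3330 / 458.3750 = 0.10981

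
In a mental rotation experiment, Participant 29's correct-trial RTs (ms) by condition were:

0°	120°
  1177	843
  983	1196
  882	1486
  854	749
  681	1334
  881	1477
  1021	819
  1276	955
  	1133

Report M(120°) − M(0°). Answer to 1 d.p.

M(0°) = 7755/8 = 969.375
M(120°) = 9992/9 = 1110.222
Difference = 1110.222 − 969.375 = 140.847 ms

140.8 ms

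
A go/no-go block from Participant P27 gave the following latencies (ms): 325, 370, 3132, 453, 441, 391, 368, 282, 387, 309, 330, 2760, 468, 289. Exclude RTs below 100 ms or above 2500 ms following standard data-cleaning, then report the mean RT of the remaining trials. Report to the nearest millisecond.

368 ms

Excluded: 2760, 3132
Retained (n=12): Σ = 4413
Mean = 4413/12 = 367.7500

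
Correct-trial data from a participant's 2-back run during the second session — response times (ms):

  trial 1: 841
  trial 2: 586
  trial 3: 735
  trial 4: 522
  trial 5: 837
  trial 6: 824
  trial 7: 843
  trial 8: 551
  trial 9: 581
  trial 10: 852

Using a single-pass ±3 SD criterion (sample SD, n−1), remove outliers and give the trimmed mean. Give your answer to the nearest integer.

717 ms

n = 10, ΣRT = 7172, M = 717.200
Σ(x−M)² = 176887.60; s = √(176887.60/9) = 140.193
Cutoffs: 717.200 ± 3·140.193 → [296.6, 1137.8]
No RTs fall outside the cutoffs; all 10 retained. Mean = 7172/10 = 717.200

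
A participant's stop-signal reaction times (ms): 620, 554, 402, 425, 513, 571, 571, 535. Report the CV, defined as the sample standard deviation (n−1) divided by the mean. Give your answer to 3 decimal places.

0.143

n = 8, Σ = 4191, M = 523.8750
Σ(x−M)² = 39460.875; s = √(39460.875/7) = 75.0817
CV = 75.0817 / 523.8750 = 0.14332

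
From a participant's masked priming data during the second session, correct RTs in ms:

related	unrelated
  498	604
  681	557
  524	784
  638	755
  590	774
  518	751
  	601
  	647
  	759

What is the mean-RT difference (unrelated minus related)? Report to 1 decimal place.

M(related) = 3449/6 = 574.833
M(unrelated) = 6232/9 = 692.444
Difference = 692.444 − 574.833 = 117.611 ms

117.6 ms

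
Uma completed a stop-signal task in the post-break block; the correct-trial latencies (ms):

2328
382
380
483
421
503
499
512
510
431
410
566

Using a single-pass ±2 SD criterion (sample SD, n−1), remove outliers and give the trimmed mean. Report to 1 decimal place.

463.4 ms

n = 12, ΣRT = 7425, M = 618.750
Σ(x−M)² = 3224690.25; s = √(3224690.25/11) = 541.437
Cutoffs: 618.750 ± 2·541.437 → [-464.1, 1701.6]
Outside: 2328 → excluded.
Retained (n=11): Σ = 5097, mean = 5097/11 = 463.364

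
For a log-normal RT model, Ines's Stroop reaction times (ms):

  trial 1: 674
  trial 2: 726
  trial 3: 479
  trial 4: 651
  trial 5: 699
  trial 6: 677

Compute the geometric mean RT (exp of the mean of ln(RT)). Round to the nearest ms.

ln(RT): 6.5132, 6.5876, 6.1717, 6.4785, 6.5497, 6.5177
Mean ln(RT) = 38.8183/6 = 6.46972
Geometric mean = exp(6.46972) = 645.30 ms

645 ms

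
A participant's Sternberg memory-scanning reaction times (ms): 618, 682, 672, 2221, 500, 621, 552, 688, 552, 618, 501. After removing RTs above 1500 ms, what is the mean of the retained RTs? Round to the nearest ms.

Excluded: 2221
Retained (n=10): Σ = 6004
Mean = 6004/10 = 600.4000

600 ms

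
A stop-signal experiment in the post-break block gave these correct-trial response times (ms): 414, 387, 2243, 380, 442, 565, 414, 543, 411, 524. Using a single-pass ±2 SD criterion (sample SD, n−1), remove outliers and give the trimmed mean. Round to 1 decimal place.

453.3 ms

n = 10, ΣRT = 6323, M = 632.300
Σ(x−M)² = 2922912.10; s = √(2922912.10/9) = 569.884
Cutoffs: 632.300 ± 2·569.884 → [-507.5, 1772.1]
Outside: 2243 → excluded.
Retained (n=9): Σ = 4080, mean = 4080/9 = 453.333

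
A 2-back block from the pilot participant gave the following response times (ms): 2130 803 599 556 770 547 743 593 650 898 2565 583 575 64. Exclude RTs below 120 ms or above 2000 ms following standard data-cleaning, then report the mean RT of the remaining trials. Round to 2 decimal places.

665.18 ms

Excluded: 64, 2130, 2565
Retained (n=11): Σ = 7317
Mean = 7317/11 = 665.1818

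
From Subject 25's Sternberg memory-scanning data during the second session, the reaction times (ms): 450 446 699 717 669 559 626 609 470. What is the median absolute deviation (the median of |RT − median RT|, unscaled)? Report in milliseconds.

90 ms

Sorted: 446, 450, 470, 559, 609, 626, 669, 699, 717 → median = 609
|x − 609|: 159, 163, 90, 108, 60, 50, 17, 0, 139
Sorted deviations: 0, 17, 50, 60, 90, 108, 139, 159, 163 → MAD = 90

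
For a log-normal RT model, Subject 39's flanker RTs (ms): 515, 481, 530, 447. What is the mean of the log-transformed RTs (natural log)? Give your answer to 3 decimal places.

ln(RT): 6.2442, 6.1759, 6.2729, 6.1026
Σ ln(RT) = 24.7955
Mean = 24.7955/4 = 6.19887

6.199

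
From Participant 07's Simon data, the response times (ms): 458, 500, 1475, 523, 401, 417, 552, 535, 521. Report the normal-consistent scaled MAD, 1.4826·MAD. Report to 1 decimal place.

Sorted: 401, 417, 458, 500, 521, 523, 535, 552, 1475 → median = 521
|x − 521| sorted: 0, 2, 14, 21, 31, 63, 104, 120, 954 → MAD = 31
Robust SD ≈ 1.4826 × 31 = 45.961

46.0 ms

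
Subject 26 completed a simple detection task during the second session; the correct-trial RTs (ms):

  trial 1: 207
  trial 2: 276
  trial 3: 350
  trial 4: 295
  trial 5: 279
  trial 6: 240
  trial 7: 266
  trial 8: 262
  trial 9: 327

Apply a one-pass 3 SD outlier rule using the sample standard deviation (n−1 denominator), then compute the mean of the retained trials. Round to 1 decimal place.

n = 9, ΣRT = 2502, M = 278.000
Σ(x−M)² = 14764.00; s = √(14764.00/8) = 42.959
Cutoffs: 278.000 ± 3·42.959 → [149.1, 406.9]
No RTs fall outside the cutoffs; all 9 retained. Mean = 2502/9 = 278.000

278.0 ms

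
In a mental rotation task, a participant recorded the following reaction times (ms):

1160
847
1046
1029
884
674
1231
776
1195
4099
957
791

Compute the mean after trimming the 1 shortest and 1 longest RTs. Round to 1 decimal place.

Sorted: 674, 776, 791, 847, 884, 957, 1029, 1046, 1160, 1195, 1231, 4099
Drop lowest 1 (674) and highest 1 (4099)
Remaining (n=10): Σ = 9916, mean = 9916/10 = 991.600

991.6 ms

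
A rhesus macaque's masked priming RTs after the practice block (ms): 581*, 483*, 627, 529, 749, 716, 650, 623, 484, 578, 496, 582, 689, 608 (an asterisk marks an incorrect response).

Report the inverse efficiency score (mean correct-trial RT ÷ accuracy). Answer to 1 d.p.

Correct trials (n=12): 627, 529, 749, 716, 650, 623, 484, 578, 496, 582, 689, 608
Mean correct RT = 7331/12 = 610.9167 ms
Proportion correct = 12/14
IES = 610.9167 / (12/14) = 712.736 ms

712.7 ms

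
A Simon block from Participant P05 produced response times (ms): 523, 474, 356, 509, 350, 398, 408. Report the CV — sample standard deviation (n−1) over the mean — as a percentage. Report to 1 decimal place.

n = 7, Σ = 3018, M = 431.1429
Σ(x−M)² = 30200.857; s = √(30200.857/6) = 70.9470
CV = 70.9470 / 431.1429 = 0.16456 = 16.456%

16.5%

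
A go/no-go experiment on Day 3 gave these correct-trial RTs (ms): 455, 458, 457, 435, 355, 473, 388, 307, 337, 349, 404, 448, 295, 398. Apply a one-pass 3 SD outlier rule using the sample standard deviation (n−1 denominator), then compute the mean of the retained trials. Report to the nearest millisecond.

n = 14, ΣRT = 5559, M = 397.071
Σ(x−M)² = 46808.93; s = √(46808.93/13) = 60.006
Cutoffs: 397.071 ± 3·60.006 → [217.1, 577.1]
No RTs fall outside the cutoffs; all 14 retained. Mean = 5559/14 = 397.071

397 ms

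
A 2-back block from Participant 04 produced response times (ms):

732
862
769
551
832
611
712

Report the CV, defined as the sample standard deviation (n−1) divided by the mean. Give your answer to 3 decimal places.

n = 7, Σ = 5069, M = 724.1429
Σ(x−M)² = 75638.857; s = √(75638.857/6) = 112.2786
CV = 112.2786 / 724.1429 = 0.15505

0.155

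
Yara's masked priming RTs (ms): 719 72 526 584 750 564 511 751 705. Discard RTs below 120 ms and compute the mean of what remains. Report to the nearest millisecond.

Excluded: 72
Retained (n=8): Σ = 5110
Mean = 5110/8 = 638.7500

639 ms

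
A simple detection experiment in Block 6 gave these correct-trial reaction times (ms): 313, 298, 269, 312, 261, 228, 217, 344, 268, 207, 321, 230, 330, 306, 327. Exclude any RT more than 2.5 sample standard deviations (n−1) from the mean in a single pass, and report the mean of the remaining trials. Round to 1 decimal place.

n = 15, ΣRT = 4231, M = 282.067
Σ(x−M)² = 28662.93; s = √(28662.93/14) = 45.248
Cutoffs: 282.067 ± 2.5·45.248 → [168.9, 395.2]
No RTs fall outside the cutoffs; all 15 retained. Mean = 4231/15 = 282.067

282.1 ms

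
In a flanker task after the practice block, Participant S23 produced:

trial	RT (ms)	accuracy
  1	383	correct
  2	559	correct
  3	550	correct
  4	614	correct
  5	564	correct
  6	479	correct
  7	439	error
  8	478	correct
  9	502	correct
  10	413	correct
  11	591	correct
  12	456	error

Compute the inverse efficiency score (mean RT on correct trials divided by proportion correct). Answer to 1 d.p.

616.0 ms

Correct trials (n=10): 383, 559, 550, 614, 564, 479, 478, 502, 413, 591
Mean correct RT = 5133/10 = 513.3000 ms
Proportion correct = 10/12
IES = 513.3000 / (10/12) = 615.960 ms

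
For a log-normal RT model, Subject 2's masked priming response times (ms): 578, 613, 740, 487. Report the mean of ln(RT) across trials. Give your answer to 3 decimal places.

ln(RT): 6.3596, 6.4184, 6.6067, 6.1883
Σ ln(RT) = 25.5729
Mean = 25.5729/4 = 6.39321

6.393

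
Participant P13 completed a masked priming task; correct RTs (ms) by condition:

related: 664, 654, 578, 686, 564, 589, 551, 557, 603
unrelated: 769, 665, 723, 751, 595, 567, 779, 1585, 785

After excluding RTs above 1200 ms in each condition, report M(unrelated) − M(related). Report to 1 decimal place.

unrelated: exclude 1585
M(related) = 5446/9 = 605.111
M(unrelated) = 5634/8 = 704.250
Difference = 704.250 − 605.111 = 99.139 ms

99.1 ms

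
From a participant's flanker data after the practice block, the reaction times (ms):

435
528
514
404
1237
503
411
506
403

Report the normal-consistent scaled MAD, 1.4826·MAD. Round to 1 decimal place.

100.8 ms

Sorted: 403, 404, 411, 435, 503, 506, 514, 528, 1237 → median = 503
|x − 503| sorted: 0, 3, 11, 25, 68, 92, 99, 100, 734 → MAD = 68
Robust SD ≈ 1.4826 × 68 = 100.817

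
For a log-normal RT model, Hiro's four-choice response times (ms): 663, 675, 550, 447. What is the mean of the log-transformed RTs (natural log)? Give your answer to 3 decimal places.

ln(RT): 6.4968, 6.5147, 6.3099, 6.1026
Σ ln(RT) = 25.4240
Mean = 25.4240/4 = 6.35599

6.356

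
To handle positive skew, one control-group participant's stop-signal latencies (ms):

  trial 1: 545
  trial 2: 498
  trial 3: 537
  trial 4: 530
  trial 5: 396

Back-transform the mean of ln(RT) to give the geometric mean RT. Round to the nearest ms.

ln(RT): 6.3008, 6.2106, 6.2860, 6.2729, 5.9814
Mean ln(RT) = 31.0517/5 = 6.21034
Geometric mean = exp(6.21034) = 497.87 ms

498 ms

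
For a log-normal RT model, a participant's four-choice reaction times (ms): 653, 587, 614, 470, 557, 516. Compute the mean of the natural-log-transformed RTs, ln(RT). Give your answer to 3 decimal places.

6.333

ln(RT): 6.4816, 6.3750, 6.4200, 6.1527, 6.3226, 6.2461
Σ ln(RT) = 37.9980
Mean = 37.9980/6 = 6.33300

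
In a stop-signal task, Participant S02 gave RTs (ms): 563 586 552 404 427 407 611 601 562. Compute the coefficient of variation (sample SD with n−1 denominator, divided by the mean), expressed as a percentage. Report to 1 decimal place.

n = 9, Σ = 4713, M = 523.6667
Σ(x−M)² = 58588.000; s = √(58588.000/8) = 85.5775
CV = 85.5775 / 523.6667 = 0.16342 = 16.342%

16.3%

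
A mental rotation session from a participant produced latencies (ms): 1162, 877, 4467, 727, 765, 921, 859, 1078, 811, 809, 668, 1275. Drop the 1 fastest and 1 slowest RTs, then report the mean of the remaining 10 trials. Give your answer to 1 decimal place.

928.4 ms

Sorted: 668, 727, 765, 809, 811, 859, 877, 921, 1078, 1162, 1275, 4467
Drop lowest 1 (668) and highest 1 (4467)
Remaining (n=10): Σ = 9284, mean = 9284/10 = 928.400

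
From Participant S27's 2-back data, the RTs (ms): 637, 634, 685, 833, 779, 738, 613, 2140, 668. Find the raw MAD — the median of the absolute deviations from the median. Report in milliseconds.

53 ms

Sorted: 613, 634, 637, 668, 685, 738, 779, 833, 2140 → median = 685
|x − 685|: 48, 51, 0, 148, 94, 53, 72, 1455, 17
Sorted deviations: 0, 17, 48, 51, 53, 72, 94, 148, 1455 → MAD = 53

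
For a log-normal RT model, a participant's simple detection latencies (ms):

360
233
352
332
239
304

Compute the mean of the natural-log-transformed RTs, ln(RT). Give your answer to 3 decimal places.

5.700

ln(RT): 5.8861, 5.4510, 5.8636, 5.8051, 5.4765, 5.7170
Σ ln(RT) = 34.1994
Mean = 34.1994/6 = 5.69990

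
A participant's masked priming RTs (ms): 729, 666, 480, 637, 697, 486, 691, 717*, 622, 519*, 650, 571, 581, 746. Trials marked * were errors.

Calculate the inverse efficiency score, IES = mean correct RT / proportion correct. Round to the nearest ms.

735 ms

Correct trials (n=12): 729, 666, 480, 637, 697, 486, 691, 622, 650, 571, 581, 746
Mean correct RT = 7556/12 = 629.6667 ms
Proportion correct = 12/14
IES = 629.6667 / (12/14) = 734.611 ms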